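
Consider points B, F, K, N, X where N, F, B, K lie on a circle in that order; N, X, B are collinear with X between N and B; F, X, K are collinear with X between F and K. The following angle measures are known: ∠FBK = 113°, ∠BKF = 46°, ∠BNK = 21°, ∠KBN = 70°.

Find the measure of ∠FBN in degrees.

∠FBN = 43°

1. ∠FNK = 67°  [cyclic NFBK, opposite ∠N+∠B]
2. ∠KFN = 70°  [same arc NK]
3. ∠FKN = 43°  [△NFK]
4. ∠FBN = 43°  [same arc NF]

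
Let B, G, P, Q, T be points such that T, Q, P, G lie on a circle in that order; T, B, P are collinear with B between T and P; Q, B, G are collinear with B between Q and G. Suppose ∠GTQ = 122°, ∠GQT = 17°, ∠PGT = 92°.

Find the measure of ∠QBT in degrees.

∠QBT = 112°

1. ∠QGT = 41°  [△TQG]
2. ∠PQT = 88°  [cyclic TQPG, opposite ∠Q+∠G]
3. ∠QPT = 41°  [same arc TQ]
4. ∠PTQ = 51°  [△TQP]
5. ∠QBT = 112°  [△TBQ]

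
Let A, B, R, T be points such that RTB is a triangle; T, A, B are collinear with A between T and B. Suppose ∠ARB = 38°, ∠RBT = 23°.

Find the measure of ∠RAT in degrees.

∠RAT = 61°

1. ∠ABR = 23°  [A on ray BT]
2. ∠BAR = 119°  [△RAB]
3. ∠RAT = 61°  [linear pair at A on TB]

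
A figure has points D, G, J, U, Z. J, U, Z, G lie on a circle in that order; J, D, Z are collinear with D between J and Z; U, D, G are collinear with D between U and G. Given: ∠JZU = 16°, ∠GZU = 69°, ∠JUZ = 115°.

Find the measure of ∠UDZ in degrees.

∠UDZ = 102°

1. ∠JGU = 16°  [same arc JU]
2. ∠UJZ = 49°  [△JUZ]
3. ∠GJU = 111°  [cyclic JUZG, opposite ∠J+∠Z]
4. ∠GUJ = 53°  [△JUG]
5. ∠JDU = 78°  [△JDU]
6. ∠UDZ = 102°  [linear pair at D on JZ]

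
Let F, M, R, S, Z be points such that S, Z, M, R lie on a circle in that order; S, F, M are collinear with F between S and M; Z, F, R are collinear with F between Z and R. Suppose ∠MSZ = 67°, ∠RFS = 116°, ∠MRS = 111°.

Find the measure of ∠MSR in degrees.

1. ∠MRZ = 67°  [same arc ZM]
2. ∠MFR = 64°  [linear pair at F on SM]
3. ∠RMS = 49°  [△MFR]
4. ∠MSR = 20°  [△SMR]

∠MSR = 20°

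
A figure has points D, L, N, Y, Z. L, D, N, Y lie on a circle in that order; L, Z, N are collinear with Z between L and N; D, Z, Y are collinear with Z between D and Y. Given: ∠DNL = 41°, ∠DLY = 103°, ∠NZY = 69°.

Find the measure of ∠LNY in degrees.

1. ∠DYL = 41°  [same arc LD]
2. ∠LDY = 36°  [△LDY]
3. ∠LNY = 36°  [same arc LY]

∠LNY = 36°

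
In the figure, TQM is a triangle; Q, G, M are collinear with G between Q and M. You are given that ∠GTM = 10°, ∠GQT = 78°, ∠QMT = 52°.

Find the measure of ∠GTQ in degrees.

∠GTQ = 40°

1. ∠GMT = 52°  [G on ray MQ]
2. ∠MGT = 118°  [△TGM]
3. ∠QGT = 62°  [linear pair at G on QM]
4. ∠GTQ = 40°  [△TQG]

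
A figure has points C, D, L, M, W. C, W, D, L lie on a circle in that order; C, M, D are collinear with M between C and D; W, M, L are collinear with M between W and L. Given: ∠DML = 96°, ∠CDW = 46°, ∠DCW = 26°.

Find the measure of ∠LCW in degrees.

∠LCW = 76°

1. ∠CMW = 96°  [vertical angles at M]
2. ∠CLW = 46°  [same arc CW]
3. ∠CWL = 58°  [△CMW]
4. ∠LCW = 76°  [△CWL]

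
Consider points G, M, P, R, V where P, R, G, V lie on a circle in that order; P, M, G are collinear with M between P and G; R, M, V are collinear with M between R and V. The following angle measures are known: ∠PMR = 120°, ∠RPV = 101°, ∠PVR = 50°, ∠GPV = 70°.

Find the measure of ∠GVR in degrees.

∠GVR = 31°

1. ∠RGV = 79°  [cyclic PRGV, opposite ∠P+∠G]
2. ∠GRV = 70°  [same arc GV]
3. ∠GVR = 31°  [△RGV]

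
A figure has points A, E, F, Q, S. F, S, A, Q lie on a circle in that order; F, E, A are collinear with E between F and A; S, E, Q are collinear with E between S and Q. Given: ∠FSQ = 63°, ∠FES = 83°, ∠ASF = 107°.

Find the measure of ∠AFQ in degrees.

∠AFQ = 44°

1. ∠FAQ = 63°  [same arc FQ]
2. ∠AQF = 73°  [cyclic FSAQ, opposite ∠S+∠Q]
3. ∠AFQ = 44°  [△FAQ]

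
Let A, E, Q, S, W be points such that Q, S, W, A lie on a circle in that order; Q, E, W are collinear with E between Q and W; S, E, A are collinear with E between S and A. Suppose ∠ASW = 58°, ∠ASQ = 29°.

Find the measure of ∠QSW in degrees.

1. ∠AQW = 58°  [same arc WA]
2. ∠AWQ = 29°  [same arc QA]
3. ∠QAW = 93°  [△QWA]
4. ∠QSW = 87°  [cyclic QSWA, opposite ∠S+∠A]

∠QSW = 87°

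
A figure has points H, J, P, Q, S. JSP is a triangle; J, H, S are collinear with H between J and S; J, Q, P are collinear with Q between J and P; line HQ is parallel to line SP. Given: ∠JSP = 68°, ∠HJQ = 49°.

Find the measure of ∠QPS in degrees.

1. ∠JHQ = 68°  [HQ∥SP, corresponding at H]
2. ∠HQJ = 63°  [△JHQ]
3. ∠HQP = 117°  [linear pair at Q on JP]
4. ∠QPS = 63°  [HQ∥SP, co-interior at P–Q]

∠QPS = 63°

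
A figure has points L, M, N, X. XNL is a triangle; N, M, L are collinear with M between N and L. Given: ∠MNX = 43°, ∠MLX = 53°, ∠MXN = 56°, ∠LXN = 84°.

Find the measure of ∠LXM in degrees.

∠LXM = 28°

1. ∠NMX = 81°  [△XNM]
2. ∠LMX = 99°  [linear pair at M on NL]
3. ∠LXM = 28°  [△XML]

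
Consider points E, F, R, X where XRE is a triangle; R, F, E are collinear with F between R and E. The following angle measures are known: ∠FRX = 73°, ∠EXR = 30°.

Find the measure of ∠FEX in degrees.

∠FEX = 77°

1. ∠ERX = 73°  [F on ray RE]
2. ∠REX = 77°  [△XRE]
3. ∠FEX = 77°  [F on ray ER]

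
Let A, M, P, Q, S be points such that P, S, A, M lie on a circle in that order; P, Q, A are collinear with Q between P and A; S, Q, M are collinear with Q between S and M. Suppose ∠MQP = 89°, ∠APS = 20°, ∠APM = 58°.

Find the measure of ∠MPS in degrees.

1. ∠AMS = 20°  [same arc SA]
2. ∠ASM = 58°  [same arc AM]
3. ∠MAS = 102°  [△SAM]
4. ∠MPS = 78°  [cyclic PSAM, opposite ∠P+∠A]

∠MPS = 78°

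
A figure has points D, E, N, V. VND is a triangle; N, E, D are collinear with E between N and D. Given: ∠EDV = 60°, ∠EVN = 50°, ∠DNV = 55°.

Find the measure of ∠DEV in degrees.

∠DEV = 105°

1. ∠ENV = 55°  [E on ray ND]
2. ∠NEV = 75°  [△VNE]
3. ∠DEV = 105°  [linear pair at E on ND]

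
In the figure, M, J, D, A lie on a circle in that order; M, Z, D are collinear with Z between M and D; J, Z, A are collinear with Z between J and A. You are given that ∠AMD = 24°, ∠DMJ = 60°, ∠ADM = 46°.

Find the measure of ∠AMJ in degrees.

∠AMJ = 84°

1. ∠AJD = 24°  [same arc DA]
2. ∠DAJ = 60°  [same arc JD]
3. ∠ADJ = 96°  [△JDA]
4. ∠AMJ = 84°  [cyclic MJDA, opposite ∠M+∠D]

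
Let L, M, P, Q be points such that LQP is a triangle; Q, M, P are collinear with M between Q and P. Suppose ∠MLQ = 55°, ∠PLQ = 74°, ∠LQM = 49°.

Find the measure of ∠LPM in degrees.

∠LPM = 57°

1. ∠LQP = 49°  [M on ray QP]
2. ∠LPQ = 57°  [△LQP]
3. ∠LPM = 57°  [M on ray PQ]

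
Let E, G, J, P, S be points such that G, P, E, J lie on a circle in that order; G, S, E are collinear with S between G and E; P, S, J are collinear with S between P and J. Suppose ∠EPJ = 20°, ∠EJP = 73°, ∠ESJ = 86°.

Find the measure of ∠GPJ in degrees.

1. ∠EGP = 73°  [same arc PE]
2. ∠GSP = 86°  [vertical angles at S]
3. ∠GPJ = 21°  [△GSP]

∠GPJ = 21°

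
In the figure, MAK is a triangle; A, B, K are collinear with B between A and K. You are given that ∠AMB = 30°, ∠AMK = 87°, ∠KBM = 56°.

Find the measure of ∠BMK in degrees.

∠BMK = 57°

1. ∠ABM = 124°  [linear pair at B on AK]
2. ∠BAM = 26°  [△MAB]
3. ∠KAM = 26°  [B on ray AK]
4. ∠AKM = 67°  [△MAK]
5. ∠BKM = 67°  [B on ray KA]
6. ∠BMK = 57°  [△MBK]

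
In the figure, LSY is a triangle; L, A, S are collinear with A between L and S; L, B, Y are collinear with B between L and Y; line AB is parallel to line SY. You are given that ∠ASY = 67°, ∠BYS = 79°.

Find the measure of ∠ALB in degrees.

1. ∠LSY = 67°  [A on ray SL]
2. ∠LYS = 79°  [B on ray YL]
3. ∠SLY = 34°  [△LSY]
4. ∠ALB = 34°  [A on LS, B on LY]

∠ALB = 34°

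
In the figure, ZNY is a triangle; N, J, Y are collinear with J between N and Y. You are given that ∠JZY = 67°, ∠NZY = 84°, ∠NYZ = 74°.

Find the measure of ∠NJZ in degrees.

1. ∠JYZ = 74°  [J on ray YN]
2. ∠YJZ = 39°  [△ZJY]
3. ∠NJZ = 141°  [linear pair at J on NY]

∠NJZ = 141°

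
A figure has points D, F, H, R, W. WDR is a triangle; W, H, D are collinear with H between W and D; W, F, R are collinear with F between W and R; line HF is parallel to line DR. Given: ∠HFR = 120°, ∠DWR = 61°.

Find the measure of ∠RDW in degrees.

∠RDW = 59°

1. ∠HFW = 60°  [linear pair at F on WR]
2. ∠FWH = 61°  [H on WD, F on WR]
3. ∠FHW = 59°  [△WHF]
4. ∠RDW = 59°  [HF∥DR, corresponding at H]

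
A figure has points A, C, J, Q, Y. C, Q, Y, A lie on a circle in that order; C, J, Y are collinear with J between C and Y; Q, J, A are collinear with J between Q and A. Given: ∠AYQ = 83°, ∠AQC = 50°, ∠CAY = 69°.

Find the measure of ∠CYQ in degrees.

1. ∠ACQ = 97°  [cyclic CQYA, opposite ∠C+∠Y]
2. ∠CAQ = 33°  [△CQA]
3. ∠CYQ = 33°  [same arc CQ]

∠CYQ = 33°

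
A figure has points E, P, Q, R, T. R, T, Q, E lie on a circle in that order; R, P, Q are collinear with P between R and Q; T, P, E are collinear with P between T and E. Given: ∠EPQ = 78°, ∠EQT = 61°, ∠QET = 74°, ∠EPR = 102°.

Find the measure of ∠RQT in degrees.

∠RQT = 33°

1. ∠ETQ = 45°  [△TQE]
2. ∠QPT = 102°  [vertical angles at P]
3. ∠RQT = 33°  [△TPQ]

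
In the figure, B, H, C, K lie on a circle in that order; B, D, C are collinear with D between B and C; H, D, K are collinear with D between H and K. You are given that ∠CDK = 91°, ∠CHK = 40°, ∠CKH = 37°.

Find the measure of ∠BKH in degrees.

1. ∠BDK = 89°  [linear pair at D on BC]
2. ∠CBK = 40°  [same arc CK]
3. ∠BKH = 51°  [△BDK]

∠BKH = 51°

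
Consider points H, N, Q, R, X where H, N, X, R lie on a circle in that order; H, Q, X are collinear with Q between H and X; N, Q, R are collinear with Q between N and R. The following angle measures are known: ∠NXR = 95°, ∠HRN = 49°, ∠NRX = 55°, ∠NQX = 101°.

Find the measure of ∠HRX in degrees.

1. ∠NHR = 85°  [cyclic HNXR, opposite ∠H+∠X]
2. ∠RNX = 30°  [△NXR]
3. ∠HNR = 46°  [△HNR]
4. ∠RHX = 30°  [same arc XR]
5. ∠HXR = 46°  [same arc HR]
6. ∠HRX = 104°  [△HXR]

∠HRX = 104°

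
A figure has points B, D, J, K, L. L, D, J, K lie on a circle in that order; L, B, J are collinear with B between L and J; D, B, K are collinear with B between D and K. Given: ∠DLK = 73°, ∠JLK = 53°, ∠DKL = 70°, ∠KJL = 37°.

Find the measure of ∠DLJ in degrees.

1. ∠JKL = 90°  [△LJK]
2. ∠DJL = 70°  [same arc LD]
3. ∠JDL = 90°  [cyclic LDJK, opposite ∠D+∠K]
4. ∠DLJ = 20°  [△LDJ]

∠DLJ = 20°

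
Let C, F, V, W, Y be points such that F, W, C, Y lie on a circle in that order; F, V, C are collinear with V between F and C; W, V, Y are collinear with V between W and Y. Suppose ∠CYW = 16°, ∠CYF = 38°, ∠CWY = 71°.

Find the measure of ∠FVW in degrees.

∠FVW = 93°

1. ∠CFW = 16°  [same arc WC]
2. ∠CWF = 142°  [cyclic FWCY, opposite ∠W+∠Y]
3. ∠FCW = 22°  [△FWC]
4. ∠CVW = 87°  [△WVC]
5. ∠FVW = 93°  [linear pair at V on FC]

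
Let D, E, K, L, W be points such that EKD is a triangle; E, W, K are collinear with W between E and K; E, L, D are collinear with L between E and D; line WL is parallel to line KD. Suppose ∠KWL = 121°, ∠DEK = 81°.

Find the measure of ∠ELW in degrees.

1. ∠EWL = 59°  [linear pair at W on EK]
2. ∠LEW = 81°  [W on EK, L on ED]
3. ∠ELW = 40°  [△EWL]

∠ELW = 40°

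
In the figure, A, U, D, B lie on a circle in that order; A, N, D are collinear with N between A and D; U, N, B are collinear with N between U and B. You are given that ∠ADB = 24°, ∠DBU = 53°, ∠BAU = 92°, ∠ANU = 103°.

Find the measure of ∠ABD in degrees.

1. ∠AUB = 24°  [same arc AB]
2. ∠BND = 103°  [△DNB]
3. ∠ABU = 64°  [△AUB]
4. ∠ANB = 77°  [linear pair at N on AD]
5. ∠BAD = 39°  [△ANB]
6. ∠ABD = 117°  [△ADB]

∠ABD = 117°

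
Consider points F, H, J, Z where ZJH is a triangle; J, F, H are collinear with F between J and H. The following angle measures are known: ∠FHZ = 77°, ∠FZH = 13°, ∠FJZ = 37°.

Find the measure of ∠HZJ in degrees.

∠HZJ = 66°

1. ∠JHZ = 77°  [F on ray HJ]
2. ∠HJZ = 37°  [F on ray JH]
3. ∠HZJ = 66°  [△ZJH]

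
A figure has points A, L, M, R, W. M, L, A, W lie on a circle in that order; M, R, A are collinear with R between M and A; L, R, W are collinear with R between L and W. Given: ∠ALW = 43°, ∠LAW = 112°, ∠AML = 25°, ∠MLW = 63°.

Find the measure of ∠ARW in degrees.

1. ∠AWL = 25°  [△LAW]
2. ∠MAW = 63°  [same arc MW]
3. ∠ARW = 92°  [△ARW]

∠ARW = 92°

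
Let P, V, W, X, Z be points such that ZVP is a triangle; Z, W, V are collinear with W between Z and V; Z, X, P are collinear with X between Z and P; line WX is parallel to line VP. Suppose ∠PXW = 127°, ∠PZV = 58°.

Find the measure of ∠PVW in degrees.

∠PVW = 69°

1. ∠WXZ = 53°  [linear pair at X on ZP]
2. ∠WZX = 58°  [W on ZV, X on ZP]
3. ∠XWZ = 69°  [△ZWX]
4. ∠VWX = 111°  [linear pair at W on ZV]
5. ∠PVW = 69°  [WX∥VP, co-interior at V–W]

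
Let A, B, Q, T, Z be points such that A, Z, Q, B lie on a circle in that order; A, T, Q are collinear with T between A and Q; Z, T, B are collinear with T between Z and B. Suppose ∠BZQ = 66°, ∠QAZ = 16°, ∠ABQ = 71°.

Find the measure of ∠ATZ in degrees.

∠ATZ = 121°

1. ∠BAQ = 66°  [same arc QB]
2. ∠QBZ = 16°  [same arc ZQ]
3. ∠AQB = 43°  [△AQB]
4. ∠BTQ = 121°  [△QTB]
5. ∠ATZ = 121°  [vertical angles at T]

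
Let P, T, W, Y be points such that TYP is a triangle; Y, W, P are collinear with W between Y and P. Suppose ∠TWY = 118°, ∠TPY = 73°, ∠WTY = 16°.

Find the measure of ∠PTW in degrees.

∠PTW = 45°

1. ∠PWT = 62°  [linear pair at W on YP]
2. ∠TPW = 73°  [W on ray PY]
3. ∠PTW = 45°  [△TWP]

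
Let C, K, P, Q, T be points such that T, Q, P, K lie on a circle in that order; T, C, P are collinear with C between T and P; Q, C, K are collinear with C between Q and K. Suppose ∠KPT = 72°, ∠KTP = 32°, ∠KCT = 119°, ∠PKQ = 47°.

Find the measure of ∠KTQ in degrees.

1. ∠KQT = 72°  [same arc TK]
2. ∠QKT = 29°  [△TCK]
3. ∠KTQ = 79°  [△TQK]

∠KTQ = 79°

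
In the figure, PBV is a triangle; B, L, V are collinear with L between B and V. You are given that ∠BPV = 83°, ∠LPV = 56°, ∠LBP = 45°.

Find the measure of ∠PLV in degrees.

1. ∠PBV = 45°  [L on ray BV]
2. ∠BVP = 52°  [△PBV]
3. ∠LVP = 52°  [L on ray VB]
4. ∠PLV = 72°  [△PLV]

∠PLV = 72°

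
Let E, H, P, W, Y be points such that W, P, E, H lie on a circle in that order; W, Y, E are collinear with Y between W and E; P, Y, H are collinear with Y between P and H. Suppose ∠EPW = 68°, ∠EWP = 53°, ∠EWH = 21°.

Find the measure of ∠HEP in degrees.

∠HEP = 106°

1. ∠EHP = 53°  [same arc PE]
2. ∠EPH = 21°  [same arc EH]
3. ∠HEP = 106°  [△PEH]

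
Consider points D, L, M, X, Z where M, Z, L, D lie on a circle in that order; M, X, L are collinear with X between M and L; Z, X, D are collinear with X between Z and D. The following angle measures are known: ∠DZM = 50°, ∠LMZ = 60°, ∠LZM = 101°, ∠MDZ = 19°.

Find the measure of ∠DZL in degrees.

1. ∠DMZ = 111°  [△MZD]
2. ∠LDZ = 60°  [same arc ZL]
3. ∠DLZ = 69°  [cyclic MZLD, opposite ∠M+∠L]
4. ∠DZL = 51°  [△ZLD]

∠DZL = 51°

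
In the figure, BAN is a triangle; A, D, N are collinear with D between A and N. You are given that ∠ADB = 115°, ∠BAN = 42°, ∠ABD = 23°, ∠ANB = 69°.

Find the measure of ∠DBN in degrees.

1. ∠BDN = 65°  [linear pair at D on AN]
2. ∠BND = 69°  [D on ray NA]
3. ∠DBN = 46°  [△BDN]

∠DBN = 46°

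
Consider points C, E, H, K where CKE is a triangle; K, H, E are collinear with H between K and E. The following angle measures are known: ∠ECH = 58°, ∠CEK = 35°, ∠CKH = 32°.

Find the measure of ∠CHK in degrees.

∠CHK = 93°

1. ∠CEH = 35°  [H on ray EK]
2. ∠CHE = 87°  [△CHE]
3. ∠CHK = 93°  [linear pair at H on KE]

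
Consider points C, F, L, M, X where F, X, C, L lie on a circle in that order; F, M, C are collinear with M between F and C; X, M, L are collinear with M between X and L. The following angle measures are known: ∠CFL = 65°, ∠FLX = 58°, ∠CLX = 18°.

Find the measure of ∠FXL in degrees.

∠FXL = 39°

1. ∠CXL = 65°  [same arc CL]
2. ∠LCX = 97°  [△XCL]
3. ∠LFX = 83°  [cyclic FXCL, opposite ∠F+∠C]
4. ∠FXL = 39°  [△FXL]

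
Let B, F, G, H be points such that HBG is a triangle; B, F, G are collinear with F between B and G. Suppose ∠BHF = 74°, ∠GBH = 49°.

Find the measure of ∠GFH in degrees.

∠GFH = 123°

1. ∠FBH = 49°  [F on ray BG]
2. ∠BFH = 57°  [△HBF]
3. ∠GFH = 123°  [linear pair at F on BG]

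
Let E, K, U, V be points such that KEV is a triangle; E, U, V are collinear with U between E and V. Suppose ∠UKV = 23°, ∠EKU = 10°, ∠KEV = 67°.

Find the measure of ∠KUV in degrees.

1. ∠KEU = 67°  [U on ray EV]
2. ∠EUK = 103°  [△KEU]
3. ∠KUV = 77°  [linear pair at U on EV]

∠KUV = 77°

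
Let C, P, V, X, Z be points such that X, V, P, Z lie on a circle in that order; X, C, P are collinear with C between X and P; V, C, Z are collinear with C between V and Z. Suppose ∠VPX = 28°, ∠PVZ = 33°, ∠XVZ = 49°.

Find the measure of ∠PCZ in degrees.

1. ∠VZX = 28°  [same arc XV]
2. ∠PXZ = 33°  [same arc PZ]
3. ∠XCZ = 119°  [△XCZ]
4. ∠PCZ = 61°  [linear pair at C on XP]

∠PCZ = 61°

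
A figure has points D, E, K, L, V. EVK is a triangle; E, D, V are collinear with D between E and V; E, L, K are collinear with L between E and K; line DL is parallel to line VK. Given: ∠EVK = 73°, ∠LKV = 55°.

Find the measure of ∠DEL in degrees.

1. ∠EKV = 55°  [L on ray KE]
2. ∠KEV = 52°  [△EVK]
3. ∠DEL = 52°  [D on EV, L on EK]

∠DEL = 52°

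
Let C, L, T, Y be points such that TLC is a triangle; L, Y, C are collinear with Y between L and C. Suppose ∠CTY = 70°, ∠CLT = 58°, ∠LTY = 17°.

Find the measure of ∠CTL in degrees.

∠CTL = 87°

1. ∠TLY = 58°  [Y on ray LC]
2. ∠LYT = 105°  [△TLY]
3. ∠CYT = 75°  [linear pair at Y on LC]
4. ∠TCY = 35°  [△TYC]
5. ∠LCT = 35°  [Y on ray CL]
6. ∠CTL = 87°  [△TLC]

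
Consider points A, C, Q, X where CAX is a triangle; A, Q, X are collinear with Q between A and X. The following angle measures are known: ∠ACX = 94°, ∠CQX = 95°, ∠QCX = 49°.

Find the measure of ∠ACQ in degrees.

∠ACQ = 45°

1. ∠CXQ = 36°  [△CQX]
2. ∠AQC = 85°  [linear pair at Q on AX]
3. ∠AXC = 36°  [Q on ray XA]
4. ∠CAX = 50°  [△CAX]
5. ∠CAQ = 50°  [Q on ray AX]
6. ∠ACQ = 45°  [△CAQ]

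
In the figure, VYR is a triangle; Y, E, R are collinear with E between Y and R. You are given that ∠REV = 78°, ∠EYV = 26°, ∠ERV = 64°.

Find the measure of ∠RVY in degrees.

1. ∠RYV = 26°  [E on ray YR]
2. ∠VRY = 64°  [E on ray RY]
3. ∠RVY = 90°  [△VYR]

∠RVY = 90°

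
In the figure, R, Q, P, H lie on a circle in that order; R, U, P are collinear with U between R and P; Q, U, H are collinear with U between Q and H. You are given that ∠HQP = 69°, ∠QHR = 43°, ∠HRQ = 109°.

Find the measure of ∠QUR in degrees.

∠QUR = 112°

1. ∠QPR = 43°  [same arc RQ]
2. ∠PUQ = 68°  [△QUP]
3. ∠QUR = 112°  [linear pair at U on RP]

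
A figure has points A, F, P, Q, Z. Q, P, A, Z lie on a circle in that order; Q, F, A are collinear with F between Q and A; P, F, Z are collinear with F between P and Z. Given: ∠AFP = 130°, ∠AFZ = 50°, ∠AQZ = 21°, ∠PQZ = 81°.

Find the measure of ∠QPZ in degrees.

∠QPZ = 70°

1. ∠QFZ = 130°  [vertical angles at F]
2. ∠PZQ = 29°  [△QFZ]
3. ∠QPZ = 70°  [△QPZ]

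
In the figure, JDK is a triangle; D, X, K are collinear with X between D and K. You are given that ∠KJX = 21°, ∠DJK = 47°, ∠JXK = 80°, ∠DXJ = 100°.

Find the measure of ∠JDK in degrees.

∠JDK = 54°

1. ∠JKX = 79°  [△JXK]
2. ∠DKJ = 79°  [X on ray KD]
3. ∠JDK = 54°  [△JDK]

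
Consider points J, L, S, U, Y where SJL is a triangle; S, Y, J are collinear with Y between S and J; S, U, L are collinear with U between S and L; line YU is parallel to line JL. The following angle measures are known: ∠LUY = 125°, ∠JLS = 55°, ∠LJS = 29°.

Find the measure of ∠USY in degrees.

∠USY = 96°

1. ∠SUY = 55°  [linear pair at U on SL]
2. ∠SYU = 29°  [YU∥JL, corresponding at Y]
3. ∠USY = 96°  [△SYU]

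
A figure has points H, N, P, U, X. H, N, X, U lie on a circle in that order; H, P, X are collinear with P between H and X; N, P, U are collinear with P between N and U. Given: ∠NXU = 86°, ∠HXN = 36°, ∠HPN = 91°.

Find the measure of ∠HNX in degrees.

∠HNX = 105°

1. ∠NHU = 94°  [cyclic HNXU, opposite ∠H+∠X]
2. ∠HUN = 36°  [same arc HN]
3. ∠HNU = 50°  [△HNU]
4. ∠NHX = 39°  [△HPN]
5. ∠HNX = 105°  [△HNX]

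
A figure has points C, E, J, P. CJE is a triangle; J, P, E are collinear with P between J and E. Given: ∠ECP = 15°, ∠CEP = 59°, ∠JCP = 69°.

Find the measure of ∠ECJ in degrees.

∠ECJ = 84°

1. ∠CPE = 106°  [△CPE]
2. ∠CEJ = 59°  [P on ray EJ]
3. ∠CPJ = 74°  [linear pair at P on JE]
4. ∠CJP = 37°  [△CJP]
5. ∠CJE = 37°  [P on ray JE]
6. ∠ECJ = 84°  [△CJE]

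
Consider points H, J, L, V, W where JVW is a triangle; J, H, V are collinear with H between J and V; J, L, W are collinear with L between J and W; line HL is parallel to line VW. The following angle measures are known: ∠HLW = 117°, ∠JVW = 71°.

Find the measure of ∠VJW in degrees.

∠VJW = 46°

1. ∠HLJ = 63°  [linear pair at L on JW]
2. ∠JHL = 71°  [HL∥VW, corresponding at H]
3. ∠HJL = 46°  [△JHL]
4. ∠VJW = 46°  [H on JV, L on JW]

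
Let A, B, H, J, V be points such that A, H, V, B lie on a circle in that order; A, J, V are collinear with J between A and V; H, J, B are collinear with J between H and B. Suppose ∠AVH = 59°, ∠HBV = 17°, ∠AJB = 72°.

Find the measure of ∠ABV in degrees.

∠ABV = 76°

1. ∠ABH = 59°  [same arc AH]
2. ∠BJV = 108°  [linear pair at J on AV]
3. ∠BAV = 49°  [△AJB]
4. ∠AVB = 55°  [△VJB]
5. ∠ABV = 76°  [△AVB]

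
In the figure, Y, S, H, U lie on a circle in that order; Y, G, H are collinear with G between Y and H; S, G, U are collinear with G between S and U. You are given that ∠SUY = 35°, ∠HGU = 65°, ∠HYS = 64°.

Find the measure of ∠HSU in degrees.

1. ∠SHY = 35°  [same arc YS]
2. ∠SGY = 65°  [vertical angles at G]
3. ∠HGS = 115°  [linear pair at G on YH]
4. ∠HSU = 30°  [△SGH]

∠HSU = 30°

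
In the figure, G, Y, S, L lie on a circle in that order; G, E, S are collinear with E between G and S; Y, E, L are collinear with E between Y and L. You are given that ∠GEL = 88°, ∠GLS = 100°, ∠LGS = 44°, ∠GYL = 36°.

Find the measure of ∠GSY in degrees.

1. ∠SEY = 88°  [vertical angles at E]
2. ∠LYS = 44°  [same arc SL]
3. ∠GSY = 48°  [△YES]

∠GSY = 48°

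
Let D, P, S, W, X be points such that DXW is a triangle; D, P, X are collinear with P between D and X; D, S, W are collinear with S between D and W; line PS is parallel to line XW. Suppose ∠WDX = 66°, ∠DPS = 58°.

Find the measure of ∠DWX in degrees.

∠DWX = 56°

1. ∠PDS = 66°  [P on DX, S on DW]
2. ∠DSP = 56°  [△DPS]
3. ∠DWX = 56°  [PS∥XW, corresponding at S]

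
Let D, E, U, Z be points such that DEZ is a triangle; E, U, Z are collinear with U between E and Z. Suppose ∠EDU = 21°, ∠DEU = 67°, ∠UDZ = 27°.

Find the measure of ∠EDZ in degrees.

∠EDZ = 48°

1. ∠DUE = 92°  [△DEU]
2. ∠DEZ = 67°  [U on ray EZ]
3. ∠DUZ = 88°  [linear pair at U on EZ]
4. ∠DZU = 65°  [△DUZ]
5. ∠DZE = 65°  [U on ray ZE]
6. ∠EDZ = 48°  [△DEZ]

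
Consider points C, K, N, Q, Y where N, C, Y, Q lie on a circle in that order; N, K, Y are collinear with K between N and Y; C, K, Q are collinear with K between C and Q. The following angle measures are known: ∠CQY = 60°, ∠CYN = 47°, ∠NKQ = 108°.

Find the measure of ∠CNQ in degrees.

1. ∠CNY = 60°  [same arc CY]
2. ∠CQN = 47°  [same arc NC]
3. ∠CKY = 108°  [vertical angles at K]
4. ∠CKN = 72°  [linear pair at K on NY]
5. ∠NCQ = 48°  [△NKC]
6. ∠CNQ = 85°  [△NCQ]

∠CNQ = 85°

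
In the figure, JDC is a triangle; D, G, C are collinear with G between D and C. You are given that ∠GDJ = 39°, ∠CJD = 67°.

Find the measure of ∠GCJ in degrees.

∠GCJ = 74°

1. ∠CDJ = 39°  [G on ray DC]
2. ∠DCJ = 74°  [△JDC]
3. ∠GCJ = 74°  [G on ray CD]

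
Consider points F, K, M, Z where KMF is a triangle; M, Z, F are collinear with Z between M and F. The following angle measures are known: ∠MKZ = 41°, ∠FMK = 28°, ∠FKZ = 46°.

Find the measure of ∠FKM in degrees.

1. ∠KMZ = 28°  [Z on ray MF]
2. ∠KZM = 111°  [△KMZ]
3. ∠FZK = 69°  [linear pair at Z on MF]
4. ∠KFZ = 65°  [△KZF]
5. ∠KFM = 65°  [Z on ray FM]
6. ∠FKM = 87°  [△KMF]

∠FKM = 87°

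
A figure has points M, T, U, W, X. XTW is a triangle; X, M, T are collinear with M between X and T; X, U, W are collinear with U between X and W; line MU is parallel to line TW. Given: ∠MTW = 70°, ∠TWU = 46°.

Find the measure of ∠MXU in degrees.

1. ∠WTX = 70°  [M on ray TX]
2. ∠TWX = 46°  [U on ray WX]
3. ∠TXW = 64°  [△XTW]
4. ∠MXU = 64°  [M on XT, U on XW]

∠MXU = 64°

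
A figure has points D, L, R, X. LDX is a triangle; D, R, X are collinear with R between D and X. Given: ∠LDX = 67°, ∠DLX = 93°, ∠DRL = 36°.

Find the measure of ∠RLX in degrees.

1. ∠DXL = 20°  [△LDX]
2. ∠LRX = 144°  [linear pair at R on DX]
3. ∠LXR = 20°  [R on ray XD]
4. ∠RLX = 16°  [△LRX]

∠RLX = 16°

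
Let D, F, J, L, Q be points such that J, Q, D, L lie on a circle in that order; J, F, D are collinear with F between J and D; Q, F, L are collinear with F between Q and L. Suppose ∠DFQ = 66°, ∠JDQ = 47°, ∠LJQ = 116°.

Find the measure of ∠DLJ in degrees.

∠DLJ = 96°

1. ∠JFL = 66°  [vertical angles at F]
2. ∠JLQ = 47°  [same arc JQ]
3. ∠JQL = 17°  [△JQL]
4. ∠DJL = 67°  [△JFL]
5. ∠JDL = 17°  [same arc JL]
6. ∠DLJ = 96°  [△JDL]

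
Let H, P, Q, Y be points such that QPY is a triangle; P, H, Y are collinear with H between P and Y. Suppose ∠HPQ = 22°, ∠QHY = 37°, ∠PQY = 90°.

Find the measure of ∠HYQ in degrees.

1. ∠QPY = 22°  [H on ray PY]
2. ∠PYQ = 68°  [△QPY]
3. ∠HYQ = 68°  [H on ray YP]

∠HYQ = 68°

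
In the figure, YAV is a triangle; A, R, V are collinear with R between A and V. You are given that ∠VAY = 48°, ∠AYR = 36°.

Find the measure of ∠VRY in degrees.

∠VRY = 84°

1. ∠RAY = 48°  [R on ray AV]
2. ∠ARY = 96°  [△YAR]
3. ∠VRY = 84°  [linear pair at R on AV]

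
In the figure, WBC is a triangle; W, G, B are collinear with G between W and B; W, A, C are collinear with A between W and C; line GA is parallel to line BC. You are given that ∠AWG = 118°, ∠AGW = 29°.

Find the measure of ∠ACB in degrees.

1. ∠GAW = 33°  [△WGA]
2. ∠CAG = 147°  [linear pair at A on WC]
3. ∠ACB = 33°  [GA∥BC, co-interior at C–A]

∠ACB = 33°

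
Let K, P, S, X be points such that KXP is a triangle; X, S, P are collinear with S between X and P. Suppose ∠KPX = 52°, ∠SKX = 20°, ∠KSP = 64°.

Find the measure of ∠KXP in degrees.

1. ∠KSX = 116°  [linear pair at S on XP]
2. ∠KXS = 44°  [△KXS]
3. ∠KXP = 44°  [S on ray XP]

∠KXP = 44°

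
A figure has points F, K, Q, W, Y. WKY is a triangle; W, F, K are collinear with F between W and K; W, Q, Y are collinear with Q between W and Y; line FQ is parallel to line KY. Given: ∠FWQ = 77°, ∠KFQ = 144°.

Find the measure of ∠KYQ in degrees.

1. ∠QFW = 36°  [linear pair at F on WK]
2. ∠FQW = 67°  [△WFQ]
3. ∠FQY = 113°  [linear pair at Q on WY]
4. ∠KYQ = 67°  [FQ∥KY, co-interior at Y–Q]

∠KYQ = 67°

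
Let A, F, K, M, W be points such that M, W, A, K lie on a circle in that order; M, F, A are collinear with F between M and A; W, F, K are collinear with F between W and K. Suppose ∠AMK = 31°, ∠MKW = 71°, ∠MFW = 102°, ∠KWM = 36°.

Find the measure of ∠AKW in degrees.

1. ∠AFK = 102°  [vertical angles at F]
2. ∠KAM = 36°  [same arc MK]
3. ∠AKW = 42°  [△AFK]

∠AKW = 42°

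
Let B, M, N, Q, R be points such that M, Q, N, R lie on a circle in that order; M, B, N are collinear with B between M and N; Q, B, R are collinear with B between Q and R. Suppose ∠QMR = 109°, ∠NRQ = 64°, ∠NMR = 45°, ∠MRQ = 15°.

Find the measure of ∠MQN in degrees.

∠MQN = 101°

1. ∠NMQ = 64°  [same arc QN]
2. ∠MNQ = 15°  [same arc MQ]
3. ∠MQN = 101°  [△MQN]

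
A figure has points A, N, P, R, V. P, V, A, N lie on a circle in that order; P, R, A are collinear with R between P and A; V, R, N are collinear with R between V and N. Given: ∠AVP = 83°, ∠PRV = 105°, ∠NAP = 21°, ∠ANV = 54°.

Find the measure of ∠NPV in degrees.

1. ∠ANP = 97°  [cyclic PVAN, opposite ∠V+∠N]
2. ∠ARN = 105°  [vertical angles at R]
3. ∠NVP = 21°  [same arc PN]
4. ∠APN = 62°  [△PAN]
5. ∠NRP = 75°  [linear pair at R on PA]
6. ∠PNV = 43°  [△PRN]
7. ∠NPV = 116°  [△PVN]

∠NPV = 116°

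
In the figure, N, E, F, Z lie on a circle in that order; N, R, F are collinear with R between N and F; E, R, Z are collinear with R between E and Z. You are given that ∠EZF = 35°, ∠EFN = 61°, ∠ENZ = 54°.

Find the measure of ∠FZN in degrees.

∠FZN = 96°

1. ∠ENF = 35°  [same arc EF]
2. ∠FEN = 84°  [△NEF]
3. ∠FZN = 96°  [cyclic NEFZ, opposite ∠E+∠Z]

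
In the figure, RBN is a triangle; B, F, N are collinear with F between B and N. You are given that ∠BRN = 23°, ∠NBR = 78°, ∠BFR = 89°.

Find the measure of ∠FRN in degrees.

1. ∠BNR = 79°  [△RBN]
2. ∠NFR = 91°  [linear pair at F on BN]
3. ∠FNR = 79°  [F on ray NB]
4. ∠FRN = 10°  [△RFN]

∠FRN = 10°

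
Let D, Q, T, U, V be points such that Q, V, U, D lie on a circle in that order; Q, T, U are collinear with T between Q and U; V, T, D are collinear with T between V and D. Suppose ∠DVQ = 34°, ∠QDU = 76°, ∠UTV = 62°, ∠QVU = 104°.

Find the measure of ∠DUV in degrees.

1. ∠DUQ = 34°  [same arc QD]
2. ∠DQU = 70°  [△QUD]
3. ∠DTQ = 62°  [vertical angles at T]
4. ∠QDV = 48°  [△QTD]
5. ∠DQV = 98°  [△QVD]
6. ∠DUV = 82°  [cyclic QVUD, opposite ∠Q+∠U]

∠DUV = 82°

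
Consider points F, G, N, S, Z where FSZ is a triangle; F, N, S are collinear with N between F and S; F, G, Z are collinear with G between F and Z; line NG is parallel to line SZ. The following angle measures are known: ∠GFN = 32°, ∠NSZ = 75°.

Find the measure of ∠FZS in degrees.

∠FZS = 73°

1. ∠SFZ = 32°  [N on FS, G on FZ]
2. ∠FSZ = 75°  [N on ray SF]
3. ∠FZS = 73°  [△FSZ]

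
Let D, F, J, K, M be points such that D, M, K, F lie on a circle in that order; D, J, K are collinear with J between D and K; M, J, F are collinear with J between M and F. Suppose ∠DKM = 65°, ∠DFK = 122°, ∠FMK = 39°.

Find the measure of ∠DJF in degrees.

∠DJF = 76°

1. ∠DFM = 65°  [same arc DM]
2. ∠FDK = 39°  [same arc KF]
3. ∠DJF = 76°  [△DJF]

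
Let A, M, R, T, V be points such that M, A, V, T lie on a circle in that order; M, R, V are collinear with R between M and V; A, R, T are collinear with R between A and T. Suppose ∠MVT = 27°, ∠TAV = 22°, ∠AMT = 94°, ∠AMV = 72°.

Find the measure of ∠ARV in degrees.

1. ∠MAT = 27°  [same arc MT]
2. ∠ARM = 81°  [△MRA]
3. ∠ARV = 99°  [linear pair at R on MV]

∠ARV = 99°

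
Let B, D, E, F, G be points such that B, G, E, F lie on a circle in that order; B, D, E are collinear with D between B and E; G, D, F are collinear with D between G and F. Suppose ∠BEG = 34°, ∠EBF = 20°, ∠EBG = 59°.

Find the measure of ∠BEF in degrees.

1. ∠BFG = 34°  [same arc BG]
2. ∠BDF = 126°  [△BDF]
3. ∠EFG = 59°  [same arc GE]
4. ∠EDF = 54°  [linear pair at D on BE]
5. ∠BEF = 67°  [△EDF]

∠BEF = 67°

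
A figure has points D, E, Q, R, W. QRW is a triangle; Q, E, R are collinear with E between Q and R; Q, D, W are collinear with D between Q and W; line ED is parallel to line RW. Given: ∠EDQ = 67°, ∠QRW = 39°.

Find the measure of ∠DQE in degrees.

∠DQE = 74°

1. ∠QWR = 67°  [ED∥RW, corresponding at D]
2. ∠RQW = 74°  [△QRW]
3. ∠DQE = 74°  [E on QR, D on QW]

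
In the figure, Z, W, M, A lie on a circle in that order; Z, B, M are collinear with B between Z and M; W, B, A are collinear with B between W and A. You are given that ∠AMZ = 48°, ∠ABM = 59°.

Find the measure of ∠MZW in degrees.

1. ∠AWZ = 48°  [same arc ZA]
2. ∠WBZ = 59°  [vertical angles at B]
3. ∠MZW = 73°  [△ZBW]

∠MZW = 73°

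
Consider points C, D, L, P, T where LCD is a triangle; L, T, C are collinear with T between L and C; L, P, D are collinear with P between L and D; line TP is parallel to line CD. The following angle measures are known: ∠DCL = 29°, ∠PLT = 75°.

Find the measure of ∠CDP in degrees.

∠CDP = 76°

1. ∠LTP = 29°  [TP∥CD, corresponding at T]
2. ∠LPT = 76°  [△LTP]
3. ∠DPT = 104°  [linear pair at P on LD]
4. ∠CDP = 76°  [TP∥CD, co-interior at D–P]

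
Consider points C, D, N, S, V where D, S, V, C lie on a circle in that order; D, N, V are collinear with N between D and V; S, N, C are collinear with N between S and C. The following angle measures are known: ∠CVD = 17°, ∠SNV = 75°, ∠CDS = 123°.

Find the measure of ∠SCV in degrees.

∠SCV = 58°

1. ∠CSD = 17°  [same arc DC]
2. ∠DNS = 105°  [linear pair at N on DV]
3. ∠SDV = 58°  [△DNS]
4. ∠SCV = 58°  [same arc SV]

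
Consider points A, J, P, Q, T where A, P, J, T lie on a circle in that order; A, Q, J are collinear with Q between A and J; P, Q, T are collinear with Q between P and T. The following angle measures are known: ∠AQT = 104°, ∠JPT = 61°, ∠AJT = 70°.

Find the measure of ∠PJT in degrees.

∠PJT = 85°

1. ∠JQT = 76°  [linear pair at Q on AJ]
2. ∠JTP = 34°  [△JQT]
3. ∠PJT = 85°  [△PJT]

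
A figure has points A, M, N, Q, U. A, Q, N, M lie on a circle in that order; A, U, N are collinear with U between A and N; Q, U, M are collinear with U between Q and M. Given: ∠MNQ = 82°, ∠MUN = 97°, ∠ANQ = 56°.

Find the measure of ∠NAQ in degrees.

∠NAQ = 57°

1. ∠MAQ = 98°  [cyclic AQNM, opposite ∠A+∠N]
2. ∠AUQ = 97°  [vertical angles at U]
3. ∠AMQ = 56°  [same arc AQ]
4. ∠AQM = 26°  [△AQM]
5. ∠NAQ = 57°  [△AUQ]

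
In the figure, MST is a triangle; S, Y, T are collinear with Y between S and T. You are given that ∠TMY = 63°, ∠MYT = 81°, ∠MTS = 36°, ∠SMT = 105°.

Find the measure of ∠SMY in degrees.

∠SMY = 42°

1. ∠MYS = 99°  [linear pair at Y on ST]
2. ∠MST = 39°  [△MST]
3. ∠MSY = 39°  [Y on ray ST]
4. ∠SMY = 42°  [△MSY]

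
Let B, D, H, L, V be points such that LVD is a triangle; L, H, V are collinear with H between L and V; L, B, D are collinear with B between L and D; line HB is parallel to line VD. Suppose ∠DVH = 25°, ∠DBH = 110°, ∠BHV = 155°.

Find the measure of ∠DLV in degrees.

∠DLV = 85°

1. ∠HBL = 70°  [linear pair at B on LD]
2. ∠BHL = 25°  [linear pair at H on LV]
3. ∠BLH = 85°  [△LHB]
4. ∠DLV = 85°  [H on LV, B on LD]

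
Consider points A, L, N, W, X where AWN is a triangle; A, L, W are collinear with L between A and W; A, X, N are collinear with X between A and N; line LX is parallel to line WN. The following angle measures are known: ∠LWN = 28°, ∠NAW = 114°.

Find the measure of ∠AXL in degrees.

1. ∠AWN = 28°  [L on ray WA]
2. ∠ANW = 38°  [△AWN]
3. ∠AXL = 38°  [LX∥WN, corresponding at X]

∠AXL = 38°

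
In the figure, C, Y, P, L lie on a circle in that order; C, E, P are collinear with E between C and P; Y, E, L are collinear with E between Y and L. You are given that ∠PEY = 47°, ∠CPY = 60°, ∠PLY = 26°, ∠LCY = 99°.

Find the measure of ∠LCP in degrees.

∠LCP = 73°

1. ∠CEL = 47°  [vertical angles at E]
2. ∠CLY = 60°  [same arc CY]
3. ∠LCP = 73°  [△CEL]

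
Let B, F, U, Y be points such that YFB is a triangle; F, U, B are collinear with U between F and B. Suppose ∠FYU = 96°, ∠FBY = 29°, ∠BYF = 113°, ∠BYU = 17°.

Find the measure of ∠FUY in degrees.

∠FUY = 46°

1. ∠UBY = 29°  [U on ray BF]
2. ∠BUY = 134°  [△YUB]
3. ∠FUY = 46°  [linear pair at U on FB]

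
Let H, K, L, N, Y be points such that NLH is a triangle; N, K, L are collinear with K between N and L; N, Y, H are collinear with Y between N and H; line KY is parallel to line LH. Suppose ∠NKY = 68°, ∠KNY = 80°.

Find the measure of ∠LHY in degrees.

1. ∠KYN = 32°  [△NKY]
2. ∠HYK = 148°  [linear pair at Y on NH]
3. ∠LHY = 32°  [KY∥LH, co-interior at H–Y]

∠LHY = 32°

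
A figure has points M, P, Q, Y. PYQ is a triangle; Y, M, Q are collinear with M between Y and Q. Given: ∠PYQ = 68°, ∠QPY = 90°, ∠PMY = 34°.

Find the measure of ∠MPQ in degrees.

1. ∠PQY = 22°  [△PYQ]
2. ∠PMQ = 146°  [linear pair at M on YQ]
3. ∠MQP = 22°  [M on ray QY]
4. ∠MPQ = 12°  [△PMQ]

∠MPQ = 12°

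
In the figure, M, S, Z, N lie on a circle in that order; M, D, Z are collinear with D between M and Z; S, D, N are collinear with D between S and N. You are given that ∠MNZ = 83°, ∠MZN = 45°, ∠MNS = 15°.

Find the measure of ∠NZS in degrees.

1. ∠MSN = 45°  [same arc MN]
2. ∠NMS = 120°  [△MSN]
3. ∠NZS = 60°  [cyclic MSZN, opposite ∠M+∠Z]

∠NZS = 60°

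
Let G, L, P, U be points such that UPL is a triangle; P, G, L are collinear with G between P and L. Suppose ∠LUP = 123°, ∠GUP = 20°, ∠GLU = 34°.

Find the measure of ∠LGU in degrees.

∠LGU = 43°

1. ∠PLU = 34°  [G on ray LP]
2. ∠LPU = 23°  [△UPL]
3. ∠GPU = 23°  [G on ray PL]
4. ∠PGU = 137°  [△UPG]
5. ∠LGU = 43°  [linear pair at G on PL]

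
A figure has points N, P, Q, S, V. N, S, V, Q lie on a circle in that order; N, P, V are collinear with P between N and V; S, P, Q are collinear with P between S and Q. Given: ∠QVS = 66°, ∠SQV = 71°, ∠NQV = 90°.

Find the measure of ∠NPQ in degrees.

∠NPQ = 118°

1. ∠QSV = 43°  [△SVQ]
2. ∠SNV = 71°  [same arc SV]
3. ∠NSV = 90°  [cyclic NSVQ, opposite ∠S+∠Q]
4. ∠QNV = 43°  [same arc VQ]
5. ∠NVS = 19°  [△NSV]
6. ∠NQS = 19°  [same arc NS]
7. ∠NPQ = 118°  [△NPQ]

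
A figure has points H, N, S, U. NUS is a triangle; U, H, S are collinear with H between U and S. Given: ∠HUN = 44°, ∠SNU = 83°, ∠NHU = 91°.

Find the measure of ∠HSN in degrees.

∠HSN = 53°

1. ∠NUS = 44°  [H on ray US]
2. ∠NSU = 53°  [△NUS]
3. ∠HSN = 53°  [H on ray SU]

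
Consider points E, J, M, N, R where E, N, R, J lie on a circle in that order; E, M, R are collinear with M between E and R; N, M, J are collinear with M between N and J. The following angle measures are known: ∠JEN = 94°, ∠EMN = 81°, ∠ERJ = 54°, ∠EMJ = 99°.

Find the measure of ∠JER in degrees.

∠JER = 49°

1. ∠JRN = 86°  [cyclic ENRJ, opposite ∠E+∠R]
2. ∠JMR = 81°  [vertical angles at M]
3. ∠NJR = 45°  [△RMJ]
4. ∠JNR = 49°  [△NRJ]
5. ∠JER = 49°  [same arc RJ]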